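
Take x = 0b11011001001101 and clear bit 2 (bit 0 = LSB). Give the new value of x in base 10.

13897

x = 11011001001101
bit 2 is currently 1; clear it via x & ~(1 << 2) = x & ~4
→ 11011001001001 = 13897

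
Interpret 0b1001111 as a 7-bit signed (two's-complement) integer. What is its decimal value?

pattern = 1001111 (MSB is 1 ⇒ negative)
Invert: 0110000, add 1 → 0110001 = 49, so the value is -49.
(Equivalently: 79 - 2^7 = 79 - 128 = -49.)

-49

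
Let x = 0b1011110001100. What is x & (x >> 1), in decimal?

x = 1011110001100 = 6028
x>>1 = 0101111000110
AND  = 0001110000100 = 900
(x & (x >> 1) has a 1 wherever x has two consecutive 1 bits.)

900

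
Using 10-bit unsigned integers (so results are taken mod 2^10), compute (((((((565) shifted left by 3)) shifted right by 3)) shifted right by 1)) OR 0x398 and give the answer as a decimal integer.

565 = 1000110101
→ shifted left by 3 (mod 2^10) → 0110101000 = 424
→ shifted right by 3 → 0000110101 = 53
→ shifted right by 1 → 0000011010 = 26
0x398 = 1110011000
→ OR → 1110011010 = 922

922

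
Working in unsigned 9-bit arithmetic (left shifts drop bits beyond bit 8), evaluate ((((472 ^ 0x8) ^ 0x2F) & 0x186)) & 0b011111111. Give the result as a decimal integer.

472 = 111011000
0x8 = 000001000
→ ^ → 111010000 = 464
0x2F = 000101111
→ ^ → 111111111 = 511
0x186 = 110000110
→ & → 110000110 = 390
0b011111111 = 011111111
→ & → 010000110 = 134

134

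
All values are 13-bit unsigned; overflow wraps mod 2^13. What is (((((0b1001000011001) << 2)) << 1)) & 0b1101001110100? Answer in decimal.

4160

0b1001000011001 = 1001000011001
→ << 2 (mod 2^13) → 0100001100100 = 2148
→ << 1 (mod 2^13) → 1000011001000 = 4296
0b1101001110100 = 1101001110100
→ & → 1000001000000 = 4160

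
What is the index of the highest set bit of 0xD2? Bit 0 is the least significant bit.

0xD2 = 11010010
The topmost 1 is at position 7 (since 2^7 = 128 ≤ 210 < 256).

7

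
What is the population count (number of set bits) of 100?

100 = 1100100
Count the 1s: 1 + 1 + 1 = 3

3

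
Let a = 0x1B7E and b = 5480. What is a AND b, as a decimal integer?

0x1B7E = 1101101111110
5480 = 1010101101000
AND → 1000101101000 = 4456

4456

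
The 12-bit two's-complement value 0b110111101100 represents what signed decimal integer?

pattern = 110111101100 (MSB is 1 ⇒ negative)
Invert: 001000010011, add 1 → 001000010100 = 532, so the value is -532.
(Equivalently: 3564 - 2^12 = 3564 - 4096 = -532.)

-532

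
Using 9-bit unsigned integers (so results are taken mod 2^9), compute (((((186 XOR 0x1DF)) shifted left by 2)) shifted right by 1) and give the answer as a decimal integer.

202

186 = 010111010
0x1DF = 111011111
→ XOR → 101100101 = 357
→ shifted left by 2 (mod 2^9) → 110010100 = 404
→ shifted right by 1 → 011001010 = 202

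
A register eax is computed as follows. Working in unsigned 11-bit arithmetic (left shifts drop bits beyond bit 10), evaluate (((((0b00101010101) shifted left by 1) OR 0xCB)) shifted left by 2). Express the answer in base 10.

940

0b00101010101 = 00101010101
→ shifted left by 1 (mod 2^11) → 01010101010 = 682
0xCB = 00011001011
→ OR → 01011101011 = 747
→ shifted left by 2 (mod 2^11) → 01110101100 = 940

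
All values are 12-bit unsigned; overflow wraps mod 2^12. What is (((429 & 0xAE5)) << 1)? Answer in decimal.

429 = 000110101101
0xAE5 = 101011100101
→ & → 000010100101 = 165
→ << 1 (mod 2^12) → 000101001010 = 330

330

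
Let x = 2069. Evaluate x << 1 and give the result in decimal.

2069 = 0100000010101
shift left by 1 → 1000000101010 = 4138
(equivalently, 2069 × 2^1 = 2069 × 2)

4138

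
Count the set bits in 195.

195 = 11000011
Count the 1s: 1 + 1 + 1 + 1 = 4

4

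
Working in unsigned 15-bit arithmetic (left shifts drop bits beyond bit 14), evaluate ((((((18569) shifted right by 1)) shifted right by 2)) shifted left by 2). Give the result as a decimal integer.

9284

18569 = 100100010001001
→ shifted right by 1 → 010010001000100 = 9284
→ shifted right by 2 → 000100100010001 = 2321
→ shifted left by 2 (mod 2^15) → 010010001000100 = 9284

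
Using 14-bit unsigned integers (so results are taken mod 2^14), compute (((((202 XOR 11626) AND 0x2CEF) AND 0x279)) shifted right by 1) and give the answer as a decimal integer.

202 = 00000011001010
11626 = 10110101101010
→ XOR → 10110110100000 = 11680
0x2CEF = 10110011101111
→ AND → 10110010100000 = 11424
0x279 = 00001001111001
→ AND → 00000000100000 = 32
→ shifted right by 1 → 00000000010000 = 16

16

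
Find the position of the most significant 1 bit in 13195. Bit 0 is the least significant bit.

13195 = 11001110001011
The topmost 1 is at position 13 (since 2^13 = 8192 ≤ 13195 < 16384).

13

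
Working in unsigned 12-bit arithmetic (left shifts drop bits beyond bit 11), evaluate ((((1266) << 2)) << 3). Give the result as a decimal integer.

1266 = 010011110010
→ << 2 (mod 2^12) → 001111001000 = 968
→ << 3 (mod 2^12) → 111001000000 = 3648

3648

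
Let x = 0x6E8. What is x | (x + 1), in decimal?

x = 11011101000 = 1768
x + 1 = 11011101001
OR    = 11011101001 = 1769
(x | (x + 1) sets the lowest cleared bit.)

1769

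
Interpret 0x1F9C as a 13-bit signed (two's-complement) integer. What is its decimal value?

pattern = 1111110011100 (MSB is 1 ⇒ negative)
Invert: 0000001100011, add 1 → 0000001100100 = 100, so the value is -100.
(Equivalently: 8092 - 2^13 = 8092 - 8192 = -100.)

-100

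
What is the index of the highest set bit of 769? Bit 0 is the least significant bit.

769 = 1100000001
The topmost 1 is at position 9 (since 2^9 = 512 ≤ 769 < 1024).

9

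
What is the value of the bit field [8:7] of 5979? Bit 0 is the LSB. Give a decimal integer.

v = 1011101011011
Shift right by 7: 101110
Mask low 2 bits: 10 = 2

2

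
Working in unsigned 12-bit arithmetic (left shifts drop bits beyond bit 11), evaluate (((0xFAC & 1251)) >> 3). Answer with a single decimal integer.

0xFAC = 111110101100
1251 = 010011100011
→ & → 010010100000 = 1184
→ >> 3 → 000010010100 = 148

148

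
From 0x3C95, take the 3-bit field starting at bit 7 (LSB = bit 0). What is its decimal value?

v = 11110010010101
Shift right by 7: 1111001
Mask low 3 bits: 001 = 1

1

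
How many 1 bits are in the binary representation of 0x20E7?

7

0x20E7 = 10000011100111
Count the 1s: 1 + 1 + 1 + 1 + 1 + 1 + 1 = 7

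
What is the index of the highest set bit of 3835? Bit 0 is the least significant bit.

11

3835 = 111011111011
The topmost 1 is at position 11 (since 2^11 = 2048 ≤ 3835 < 4096).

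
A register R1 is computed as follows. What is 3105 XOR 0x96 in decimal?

3255

3105 = 110000100001
0x96 = 000010010110
XOR → 110010110111 = 3255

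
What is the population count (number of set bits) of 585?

4

585 = 1001001001
Count the 1s: 1 + 1 + 1 + 1 = 4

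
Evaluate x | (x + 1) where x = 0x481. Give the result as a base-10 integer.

x = 10010000001 = 1153
x + 1 = 10010000010
OR    = 10010000011 = 1155
(x | (x + 1) sets the lowest cleared bit.)

1155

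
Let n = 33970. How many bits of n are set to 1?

33970 = 1000010010110010
Count the 1s: 1 + 1 + 1 + 1 + 1 + 1 = 6

6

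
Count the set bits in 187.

187 = 10111011
Count the 1s: 1 + 1 + 1 + 1 + 1 + 1 = 6

6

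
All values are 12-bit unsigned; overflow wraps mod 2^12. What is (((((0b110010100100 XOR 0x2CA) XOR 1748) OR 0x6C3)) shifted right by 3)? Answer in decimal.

0b110010100100 = 110010100100
0x2CA = 001011001010
→ XOR → 111001101110 = 3694
1748 = 011011010100
→ XOR → 100010111010 = 2234
0x6C3 = 011011000011
→ OR → 111011111011 = 3835
→ shifted right by 3 → 000111011111 = 479

479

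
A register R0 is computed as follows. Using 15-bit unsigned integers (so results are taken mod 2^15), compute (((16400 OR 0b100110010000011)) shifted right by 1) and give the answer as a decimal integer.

9801

16400 = 100000000010000
0b100110010000011 = 100110010000011
→ OR → 100110010010011 = 19603
→ shifted right by 1 → 010011001001001 = 9801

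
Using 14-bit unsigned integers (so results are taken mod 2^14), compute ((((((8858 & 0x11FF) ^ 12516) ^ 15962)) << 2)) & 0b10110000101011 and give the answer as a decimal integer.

10240

8858 = 10001010011010
0x11FF = 01000111111111
→ & → 00000010011010 = 154
12516 = 11000011100100
→ ^ → 11000001111110 = 12414
15962 = 11111001011010
→ ^ → 00111000100100 = 3620
→ << 2 (mod 2^14) → 11100010010000 = 14480
0b10110000101011 = 10110000101011
→ & → 10100000000000 = 10240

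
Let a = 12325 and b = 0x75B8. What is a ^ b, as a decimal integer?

12325 = 011000000100101
0x75B8 = 111010110111000
XOR → 100010110011101 = 17821

17821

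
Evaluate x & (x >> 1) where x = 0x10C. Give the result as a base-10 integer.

4

x = 100001100 = 268
x>>1 = 010000110
AND  = 000000100 = 4
(x & (x >> 1) has a 1 wherever x has two consecutive 1 bits.)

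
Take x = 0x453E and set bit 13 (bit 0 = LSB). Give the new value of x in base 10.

25918

x = 100010100111110
bit 13 is currently 0; set it via x | (1 << 13) = x | 8192
→ 110010100111110 = 25918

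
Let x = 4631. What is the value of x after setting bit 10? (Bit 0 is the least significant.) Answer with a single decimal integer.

x = 1001000010111
bit 10 is currently 0; set it via x | (1 << 10) = x | 1024
→ 1011000010111 = 5655

5655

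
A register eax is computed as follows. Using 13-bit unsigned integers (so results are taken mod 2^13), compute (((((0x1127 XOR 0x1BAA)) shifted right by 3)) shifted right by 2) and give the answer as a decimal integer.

84

0x1127 = 1000100100111
0x1BAA = 1101110101010
→ XOR → 0101010001101 = 2701
→ shifted right by 3 → 0000101010001 = 337
→ shifted right by 2 → 0000001010100 = 84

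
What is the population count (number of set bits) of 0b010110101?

5

n = 10110101
Count the 1s: 1 + 1 + 1 + 1 + 1 = 5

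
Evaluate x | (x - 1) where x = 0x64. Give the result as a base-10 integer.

103

x = 1100100 = 100
x - 1 = 1100011
OR    = 1100111 = 103
(x | (x - 1) sets all bits below the lowest set bit.)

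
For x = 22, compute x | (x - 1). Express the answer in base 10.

x = 10110 = 22
x - 1 = 10101
OR    = 10111 = 23
(x | (x - 1) sets all bits below the lowest set bit.)

23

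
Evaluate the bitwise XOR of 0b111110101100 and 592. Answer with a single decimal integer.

a = 111110101100
592 = 001001010000
XOR → 110111111100 = 3580

3580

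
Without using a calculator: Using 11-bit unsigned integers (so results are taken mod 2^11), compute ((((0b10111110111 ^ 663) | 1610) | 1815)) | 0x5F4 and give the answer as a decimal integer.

0b10111110111 = 10111110111
663 = 01010010111
→ ^ → 11101100000 = 1888
1610 = 11001001010
→ | → 11101101010 = 1898
1815 = 11100010111
→ | → 11101111111 = 1919
0x5F4 = 10111110100
→ | → 11111111111 = 2047

2047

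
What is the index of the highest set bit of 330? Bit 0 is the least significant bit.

8

330 = 101001010
The topmost 1 is at position 8 (since 2^8 = 256 ≤ 330 < 512).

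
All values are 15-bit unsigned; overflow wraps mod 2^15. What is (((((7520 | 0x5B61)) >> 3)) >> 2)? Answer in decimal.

7520 = 001110101100000
0x5B61 = 101101101100001
→ | → 101111101100001 = 24417
→ >> 3 → 000101111101100 = 3052
→ >> 2 → 000001011111011 = 763

763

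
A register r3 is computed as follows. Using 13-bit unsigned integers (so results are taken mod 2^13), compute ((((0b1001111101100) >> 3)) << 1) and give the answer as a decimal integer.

1274

0b1001111101100 = 1001111101100
→ >> 3 → 0001001111101 = 637
→ << 1 (mod 2^13) → 0010011111010 = 1274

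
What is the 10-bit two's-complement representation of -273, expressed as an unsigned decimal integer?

273 in 10 bits: 0100010001
Invert: 1011101110
Add 1:  1011101111 = 751
(Check: 2^10 - 273 = 1024 - 273 = 751.)

751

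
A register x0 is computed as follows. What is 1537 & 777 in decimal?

513

1537 = 11000000001
777 = 01100001001
AND → 01000000001 = 513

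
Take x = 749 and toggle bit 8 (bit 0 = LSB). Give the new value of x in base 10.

1005

x = 001011101101
bit 8 is currently 0; toggle it via x ^ (1 << 8) = x ^ 256
→ 001111101101 = 1005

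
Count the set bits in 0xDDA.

8

0xDDA = 110111011010
Count the 1s: 1 + 1 + 1 + 1 + 1 + 1 + 1 + 1 = 8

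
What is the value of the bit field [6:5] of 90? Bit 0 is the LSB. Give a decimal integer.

v = 01011010
Shift right by 5: 010
Mask low 2 bits: 10 = 2

2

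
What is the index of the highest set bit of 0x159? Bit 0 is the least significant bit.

8

0x159 = 101011001
The topmost 1 is at position 8 (since 2^8 = 256 ≤ 345 < 512).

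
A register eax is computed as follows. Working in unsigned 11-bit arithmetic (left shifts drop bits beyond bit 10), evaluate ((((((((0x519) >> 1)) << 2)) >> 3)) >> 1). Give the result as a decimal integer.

35

0x519 = 10100011001
→ >> 1 → 01010001100 = 652
→ << 2 (mod 2^11) → 01000110000 = 560
→ >> 3 → 00001000110 = 70
→ >> 1 → 00000100011 = 35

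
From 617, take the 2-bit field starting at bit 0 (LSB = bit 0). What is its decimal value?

v = 1001101001
Shift right by 0: 1001101001
Mask low 2 bits: 01 = 1

1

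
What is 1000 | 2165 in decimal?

3069

1000 = 001111101000
2165 = 100001110101
 OR → 101111111101 = 3069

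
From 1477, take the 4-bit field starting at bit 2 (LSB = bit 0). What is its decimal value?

v = 0010111000101
Shift right by 2: 00101110001
Mask low 4 bits: 0001 = 1

1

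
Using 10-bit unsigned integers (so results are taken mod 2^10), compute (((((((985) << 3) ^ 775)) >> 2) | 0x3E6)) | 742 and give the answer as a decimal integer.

985 = 1111011001
→ << 3 (mod 2^10) → 1011001000 = 712
775 = 1100000111
→ ^ → 0111001111 = 463
→ >> 2 → 0001110011 = 115
0x3E6 = 1111100110
→ | → 1111110111 = 1015
742 = 1011100110
→ | → 1111110111 = 1015

1015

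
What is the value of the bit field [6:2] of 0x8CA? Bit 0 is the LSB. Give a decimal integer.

18

v = 100011001010
Shift right by 2: 1000110010
Mask low 5 bits: 10010 = 18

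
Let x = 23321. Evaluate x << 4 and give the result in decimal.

23321 = 0000101101100011001
shift left by 4 → 1011011000110010000 = 373136
(equivalently, 23321 × 2^4 = 23321 × 16)

373136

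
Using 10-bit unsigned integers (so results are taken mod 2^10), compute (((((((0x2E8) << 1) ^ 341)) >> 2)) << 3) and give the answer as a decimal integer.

0x2E8 = 1011101000
→ << 1 (mod 2^10) → 0111010000 = 464
341 = 0101010101
→ ^ → 0010000101 = 133
→ >> 2 → 0000100001 = 33
→ << 3 (mod 2^10) → 0100001000 = 264

264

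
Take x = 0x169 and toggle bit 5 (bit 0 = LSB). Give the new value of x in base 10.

x = 101101001
bit 5 is currently 1; toggle it via x ^ (1 << 5) = x ^ 32
→ 101001001 = 329

329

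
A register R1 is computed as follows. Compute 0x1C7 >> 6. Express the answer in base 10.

0x1C7 = 111000111
shift right by 6 → 000000111 = 7
(equivalently, floor(455 / 64))

7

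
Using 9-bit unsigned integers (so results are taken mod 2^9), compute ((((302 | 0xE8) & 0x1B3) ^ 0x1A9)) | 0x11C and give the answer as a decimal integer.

287

302 = 100101110
0xE8 = 011101000
→ | → 111101110 = 494
0x1B3 = 110110011
→ & → 110100010 = 418
0x1A9 = 110101001
→ ^ → 000001011 = 11
0x11C = 100011100
→ | → 100011111 = 287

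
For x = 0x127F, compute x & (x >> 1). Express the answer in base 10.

63

x = 1001001111111 = 4735
x>>1 = 0100100111111
AND  = 0000000111111 = 63
(x & (x >> 1) has a 1 wherever x has two consecutive 1 bits.)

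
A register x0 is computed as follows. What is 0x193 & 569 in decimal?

0x193 = 0110010011
569 = 1000111001
AND → 0000010001 = 17

17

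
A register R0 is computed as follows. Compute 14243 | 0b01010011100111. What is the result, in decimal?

14243 = 11011110100011
b = 01010011100111
 OR → 11011111100111 = 14311

14311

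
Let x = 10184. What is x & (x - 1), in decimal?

x = 10011111001000 = 10184
x - 1 = 10011111000111
AND   = 10011111000000 = 10176
(x & (x - 1) clears the lowest set bit of x.)

10176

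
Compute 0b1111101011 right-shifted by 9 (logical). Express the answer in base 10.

x = 1111101011
shift right by 9 → 0000000001 = 1
(equivalently, floor(1003 / 512))

1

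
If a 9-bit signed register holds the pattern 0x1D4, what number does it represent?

-44

pattern = 111010100 (MSB is 1 ⇒ negative)
Invert: 000101011, add 1 → 000101100 = 44, so the value is -44.
(Equivalently: 468 - 2^9 = 468 - 512 = -44.)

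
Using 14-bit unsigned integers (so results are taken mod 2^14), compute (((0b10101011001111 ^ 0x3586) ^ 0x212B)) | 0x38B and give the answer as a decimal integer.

16363

0b10101011001111 = 10101011001111
0x3586 = 11010110000110
→ ^ → 01111101001001 = 8009
0x212B = 10000100101011
→ ^ → 11111001100010 = 15970
0x38B = 00001110001011
→ | → 11111111101011 = 16363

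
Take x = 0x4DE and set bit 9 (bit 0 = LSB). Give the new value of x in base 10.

x = 010011011110
bit 9 is currently 0; set it via x | (1 << 9) = x | 512
→ 011011011110 = 1758

1758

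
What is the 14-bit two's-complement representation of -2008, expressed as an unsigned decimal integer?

2008 in 14 bits: 00011111011000
Invert: 11100000100111
Add 1:  11100000101000 = 14376
(Check: 2^14 - 2008 = 16384 - 2008 = 14376.)

14376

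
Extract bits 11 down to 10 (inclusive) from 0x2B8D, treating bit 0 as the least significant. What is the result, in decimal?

2

v = 10101110001101
Shift right by 10: 1010
Mask low 2 bits: 10 = 2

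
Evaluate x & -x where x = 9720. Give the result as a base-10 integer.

8

x = 10010111111000 = 9720
-x (two's complement) = …01101000001000
AND   = 00000000001000 = 8
(x & -x isolates the lowest set bit of x.)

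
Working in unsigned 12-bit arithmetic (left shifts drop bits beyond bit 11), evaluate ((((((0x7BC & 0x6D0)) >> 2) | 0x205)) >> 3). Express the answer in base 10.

116

0x7BC = 011110111100
0x6D0 = 011011010000
→ & → 011010010000 = 1680
→ >> 2 → 000110100100 = 420
0x205 = 001000000101
→ | → 001110100101 = 933
→ >> 3 → 000001110100 = 116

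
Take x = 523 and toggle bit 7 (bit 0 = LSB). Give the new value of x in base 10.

651

x = 01000001011
bit 7 is currently 0; toggle it via x ^ (1 << 7) = x ^ 128
→ 01010001011 = 651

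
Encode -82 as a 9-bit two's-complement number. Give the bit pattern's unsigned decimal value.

82 in 9 bits: 001010010
Invert: 110101101
Add 1:  110101110 = 430
(Check: 2^9 - 82 = 512 - 82 = 430.)

430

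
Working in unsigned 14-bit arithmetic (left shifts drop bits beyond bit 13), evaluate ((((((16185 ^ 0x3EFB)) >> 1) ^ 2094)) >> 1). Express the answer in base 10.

16185 = 11111100111001
0x3EFB = 11111011111011
→ ^ → 00000111000010 = 450
→ >> 1 → 00000011100001 = 225
2094 = 00100000101110
→ ^ → 00100011001111 = 2255
→ >> 1 → 00010001100111 = 1127

1127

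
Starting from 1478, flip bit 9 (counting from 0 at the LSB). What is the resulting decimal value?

1990

x = 0010111000110
bit 9 is currently 0; toggle it via x ^ (1 << 9) = x ^ 512
→ 0011111000110 = 1990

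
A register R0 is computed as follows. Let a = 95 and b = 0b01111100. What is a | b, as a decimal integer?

127

95 = 1011111
b = 1111100
 OR → 1111111 = 127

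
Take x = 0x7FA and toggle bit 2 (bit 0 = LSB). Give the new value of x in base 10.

2046

x = 0011111111010
bit 2 is currently 0; toggle it via x ^ (1 << 2) = x ^ 4
→ 0011111111110 = 2046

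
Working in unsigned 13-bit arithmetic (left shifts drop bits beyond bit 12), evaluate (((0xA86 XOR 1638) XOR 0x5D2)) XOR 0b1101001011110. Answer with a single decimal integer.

0xA86 = 0101010000110
1638 = 0011001100110
→ XOR → 0110011100000 = 3296
0x5D2 = 0010111010010
→ XOR → 0100100110010 = 2354
0b1101001011110 = 1101001011110
→ XOR → 1001101101100 = 4972

4972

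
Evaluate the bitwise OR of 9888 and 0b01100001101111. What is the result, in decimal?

16111

9888 = 10011010100000
b = 01100001101111
 OR → 11111011101111 = 16111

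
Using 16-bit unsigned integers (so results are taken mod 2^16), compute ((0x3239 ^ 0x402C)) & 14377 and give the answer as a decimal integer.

0x3239 = 0011001000111001
0x402C = 0100000000101100
→ ^ → 0111001000010101 = 29205
14377 = 0011100000101001
→ & → 0011000000000001 = 12289

12289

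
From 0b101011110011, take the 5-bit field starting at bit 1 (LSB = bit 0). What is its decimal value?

v = 101011110011
Shift right by 1: 10101111001
Mask low 5 bits: 11001 = 25

25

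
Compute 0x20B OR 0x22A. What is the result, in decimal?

0x20B = 1000001011
0x22A = 1000101010
 OR → 1000101011 = 555

555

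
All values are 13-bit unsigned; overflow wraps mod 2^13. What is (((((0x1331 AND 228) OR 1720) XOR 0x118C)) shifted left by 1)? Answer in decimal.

3688

0x1331 = 1001100110001
228 = 0000011100100
→ AND → 0000000100000 = 32
1720 = 0011010111000
→ OR → 0011010111000 = 1720
0x118C = 1000110001100
→ XOR → 1011100110100 = 5940
→ shifted left by 1 (mod 2^13) → 0111001101000 = 3688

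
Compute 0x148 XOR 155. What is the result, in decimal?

467

0x148 = 101001000
155 = 010011011
XOR → 111010011 = 467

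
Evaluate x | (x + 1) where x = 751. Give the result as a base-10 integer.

767

x = 1011101111 = 751
x + 1 = 1011110000
OR    = 1011111111 = 767
(x | (x + 1) sets the lowest cleared bit.)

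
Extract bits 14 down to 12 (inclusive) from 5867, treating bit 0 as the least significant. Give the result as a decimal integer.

v = 0001011011101011
Shift right by 12: 0001
Mask low 3 bits: 001 = 1

1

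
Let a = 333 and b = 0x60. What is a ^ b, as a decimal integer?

333 = 101001101
0x60 = 001100000
XOR → 100101101 = 301

301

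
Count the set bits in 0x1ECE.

9

0x1ECE = 1111011001110
Count the 1s: 1 + 1 + 1 + 1 + 1 + 1 + 1 + 1 + 1 = 9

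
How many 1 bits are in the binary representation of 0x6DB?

8

0x6DB = 11011011011
Count the 1s: 1 + 1 + 1 + 1 + 1 + 1 + 1 + 1 = 8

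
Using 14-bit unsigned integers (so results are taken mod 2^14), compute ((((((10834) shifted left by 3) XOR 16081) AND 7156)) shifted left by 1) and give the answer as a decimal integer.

4224

10834 = 10101001010010
→ shifted left by 3 (mod 2^14) → 01001010010000 = 4752
16081 = 11111011010001
→ XOR → 10110001000001 = 11329
7156 = 01101111110100
→ AND → 00100001000000 = 2112
→ shifted left by 1 (mod 2^14) → 01000010000000 = 4224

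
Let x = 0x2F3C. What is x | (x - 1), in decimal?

12095

x = 10111100111100 = 12092
x - 1 = 10111100111011
OR    = 10111100111111 = 12095
(x | (x - 1) sets all bits below the lowest set bit.)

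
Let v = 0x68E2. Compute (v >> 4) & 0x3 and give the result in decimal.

2

v = 0110100011100010
Shift right by 4: 011010001110
Mask low 2 bits: 10 = 2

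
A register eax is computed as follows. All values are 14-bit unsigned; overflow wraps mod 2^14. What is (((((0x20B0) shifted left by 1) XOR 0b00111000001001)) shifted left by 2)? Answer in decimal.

15780

0x20B0 = 10000010110000
→ shifted left by 1 (mod 2^14) → 00000101100000 = 352
0b00111000001001 = 00111000001001
→ XOR → 00111101101001 = 3945
→ shifted left by 2 (mod 2^14) → 11110110100100 = 15780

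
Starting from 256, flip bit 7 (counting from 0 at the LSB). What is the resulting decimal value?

384

x = 0000100000000
bit 7 is currently 0; toggle it via x ^ (1 << 7) = x ^ 128
→ 0000110000000 = 384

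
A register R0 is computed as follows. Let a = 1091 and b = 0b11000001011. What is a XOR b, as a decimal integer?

584

1091 = 10001000011
b = 11000001011
XOR → 01001001000 = 584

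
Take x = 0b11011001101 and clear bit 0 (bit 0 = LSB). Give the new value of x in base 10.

x = 11011001101
bit 0 is currently 1; clear it via x & ~(1 << 0) = x & ~1
→ 11011001100 = 1740

1740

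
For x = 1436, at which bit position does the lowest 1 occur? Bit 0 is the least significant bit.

2

1436 = 10110011100
Trailing zeros: 2, so the lowest set bit is bit 2 (value 4).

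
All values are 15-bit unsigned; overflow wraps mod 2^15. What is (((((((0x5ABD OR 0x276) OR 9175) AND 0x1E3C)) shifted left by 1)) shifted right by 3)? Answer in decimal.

0x5ABD = 101101010111101
0x276 = 000001001110110
→ OR → 101101011111111 = 23295
9175 = 010001111010111
→ OR → 111101111111111 = 31743
0x1E3C = 001111000111100
→ AND → 001101000111100 = 6716
→ shifted left by 1 (mod 2^15) → 011010001111000 = 13432
→ shifted right by 3 → 000011010001111 = 1679

1679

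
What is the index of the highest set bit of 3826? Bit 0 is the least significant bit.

11

3826 = 111011110010
The topmost 1 is at position 11 (since 2^11 = 2048 ≤ 3826 < 4096).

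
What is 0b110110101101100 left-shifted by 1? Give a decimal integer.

56024

x = 0110110101101100
shift left by 1 → 1101101011011000 = 56024
(equivalently, 28012 × 2^1 = 28012 × 2)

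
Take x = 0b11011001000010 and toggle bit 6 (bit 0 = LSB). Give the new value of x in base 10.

13826

x = 11011001000010
bit 6 is currently 1; toggle it via x ^ (1 << 6) = x ^ 64
→ 11011000000010 = 13826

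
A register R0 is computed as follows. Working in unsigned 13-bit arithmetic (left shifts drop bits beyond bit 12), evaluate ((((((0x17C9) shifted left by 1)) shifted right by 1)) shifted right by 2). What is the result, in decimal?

498

0x17C9 = 1011111001001
→ shifted left by 1 (mod 2^13) → 0111110010010 = 3986
→ shifted right by 1 → 0011111001001 = 1993
→ shifted right by 2 → 0000111110010 = 498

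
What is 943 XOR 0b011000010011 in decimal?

1468

943 = 01110101111
b = 11000010011
XOR → 10110111100 = 1468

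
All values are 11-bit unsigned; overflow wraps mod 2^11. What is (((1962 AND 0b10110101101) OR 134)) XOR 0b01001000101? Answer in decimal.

1962 = 11110101010
0b10110101101 = 10110101101
→ AND → 10110101000 = 1448
134 = 00010000110
→ OR → 10110101110 = 1454
0b01001000101 = 01001000101
→ XOR → 11111101011 = 2027

2027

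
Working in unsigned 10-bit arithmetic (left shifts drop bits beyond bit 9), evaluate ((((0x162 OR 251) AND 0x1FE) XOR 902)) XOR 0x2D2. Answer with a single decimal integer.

174

0x162 = 0101100010
251 = 0011111011
→ OR → 0111111011 = 507
0x1FE = 0111111110
→ AND → 0111111010 = 506
902 = 1110000110
→ XOR → 1001111100 = 636
0x2D2 = 1011010010
→ XOR → 0010101110 = 174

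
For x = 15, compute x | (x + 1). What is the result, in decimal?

x = 01111 = 15
x + 1 = 10000
OR    = 11111 = 31
(x | (x + 1) sets the lowest cleared bit.)

31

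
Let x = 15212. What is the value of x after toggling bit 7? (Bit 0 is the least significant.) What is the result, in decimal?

x = 11101101101100
bit 7 is currently 0; toggle it via x ^ (1 << 7) = x ^ 128
→ 11101111101100 = 15340

15340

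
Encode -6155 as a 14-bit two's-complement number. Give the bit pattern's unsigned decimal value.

6155 in 14 bits: 01100000001011
Invert: 10011111110100
Add 1:  10011111110101 = 10229
(Check: 2^14 - 6155 = 16384 - 6155 = 10229.)

10229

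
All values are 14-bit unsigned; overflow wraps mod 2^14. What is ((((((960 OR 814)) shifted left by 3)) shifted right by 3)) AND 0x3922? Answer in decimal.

960 = 00001111000000
814 = 00001100101110
→ OR → 00001111101110 = 1006
→ shifted left by 3 (mod 2^14) → 01111101110000 = 8048
→ shifted right by 3 → 00001111101110 = 1006
0x3922 = 11100100100010
→ AND → 00000100100010 = 290

290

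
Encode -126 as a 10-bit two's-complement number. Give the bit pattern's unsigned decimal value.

126 in 10 bits: 0001111110
Invert: 1110000001
Add 1:  1110000010 = 898
(Check: 2^10 - 126 = 1024 - 126 = 898.)

898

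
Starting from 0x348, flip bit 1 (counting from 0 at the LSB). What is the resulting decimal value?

x = 01101001000
bit 1 is currently 0; toggle it via x ^ (1 << 1) = x ^ 2
→ 01101001010 = 842

842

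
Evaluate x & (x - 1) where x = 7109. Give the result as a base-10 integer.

x = 1101111000101 = 7109
x - 1 = 1101111000100
AND   = 1101111000100 = 7108
(x & (x - 1) clears the lowest set bit of x.)

7108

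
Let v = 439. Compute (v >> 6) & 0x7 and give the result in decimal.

6

v = 110110111
Shift right by 6: 110
Mask low 3 bits: 110 = 6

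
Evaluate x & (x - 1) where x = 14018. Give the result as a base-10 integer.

x = 11011011000010 = 14018
x - 1 = 11011011000001
AND   = 11011011000000 = 14016
(x & (x - 1) clears the lowest set bit of x.)

14016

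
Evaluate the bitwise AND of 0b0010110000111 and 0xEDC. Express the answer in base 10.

a = 010110000111
0xEDC = 111011011100
AND → 010010000100 = 1156

1156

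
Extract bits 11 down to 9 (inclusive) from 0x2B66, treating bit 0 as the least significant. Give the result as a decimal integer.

5

v = 010101101100110
Shift right by 9: 010101
Mask low 3 bits: 101 = 5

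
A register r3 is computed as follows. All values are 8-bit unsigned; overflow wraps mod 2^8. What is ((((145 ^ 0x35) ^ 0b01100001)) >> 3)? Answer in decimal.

145 = 10010001
0x35 = 00110101
→ ^ → 10100100 = 164
0b01100001 = 01100001
→ ^ → 11000101 = 197
→ >> 3 → 00011000 = 24

24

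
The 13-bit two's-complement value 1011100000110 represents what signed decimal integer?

pattern = 1011100000110 (MSB is 1 ⇒ negative)
Invert: 0100011111001, add 1 → 0100011111010 = 2298, so the value is -2298.
(Equivalently: 5894 - 2^13 = 5894 - 8192 = -2298.)

-2298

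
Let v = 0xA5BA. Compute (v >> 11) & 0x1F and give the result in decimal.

v = 1010010110111010
Shift right by 11: 10100
Mask low 5 bits: 10100 = 20

20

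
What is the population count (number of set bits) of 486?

486 = 111100110
Count the 1s: 1 + 1 + 1 + 1 + 1 + 1 = 6

6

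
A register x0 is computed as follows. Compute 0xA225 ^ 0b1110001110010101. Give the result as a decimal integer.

0xA225 = 1010001000100101
b = 1110001110010101
XOR → 0100000110110000 = 16816

16816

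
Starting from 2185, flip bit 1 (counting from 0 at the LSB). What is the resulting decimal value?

2187

x = 00100010001001
bit 1 is currently 0; toggle it via x ^ (1 << 1) = x ^ 2
→ 00100010001011 = 2187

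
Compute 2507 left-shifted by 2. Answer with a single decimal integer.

2507 = 00100111001011
shift left by 2 → 10011100101100 = 10028
(equivalently, 2507 × 2^2 = 2507 × 4)

10028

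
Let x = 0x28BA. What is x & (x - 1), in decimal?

x = 10100010111010 = 10426
x - 1 = 10100010111001
AND   = 10100010111000 = 10424
(x & (x - 1) clears the lowest set bit of x.)

10424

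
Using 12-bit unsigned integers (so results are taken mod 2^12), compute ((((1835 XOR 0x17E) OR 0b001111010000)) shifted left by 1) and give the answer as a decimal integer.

1835 = 011100101011
0x17E = 000101111110
→ XOR → 011001010101 = 1621
0b001111010000 = 001111010000
→ OR → 011111010101 = 2005
→ shifted left by 1 (mod 2^12) → 111110101010 = 4010

4010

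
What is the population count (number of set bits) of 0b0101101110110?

8

n = 101101110110
Count the 1s: 1 + 1 + 1 + 1 + 1 + 1 + 1 + 1 = 8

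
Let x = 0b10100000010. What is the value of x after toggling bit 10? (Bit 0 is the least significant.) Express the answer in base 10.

x = 10100000010
bit 10 is currently 1; toggle it via x ^ (1 << 10) = x ^ 1024
→ 00100000010 = 258

258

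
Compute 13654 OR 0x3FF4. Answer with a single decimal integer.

16374

13654 = 11010101010110
0x3FF4 = 11111111110100
 OR → 11111111110110 = 16374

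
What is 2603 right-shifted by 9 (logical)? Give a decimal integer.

2603 = 101000101011
shift right by 9 → 000000000101 = 5
(equivalently, floor(2603 / 512))

5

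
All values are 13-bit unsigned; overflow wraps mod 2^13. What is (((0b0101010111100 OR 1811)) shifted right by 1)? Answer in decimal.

0b0101010111100 = 0101010111100
1811 = 0011100010011
→ OR → 0111110111111 = 4031
→ shifted right by 1 → 0011111011111 = 2015

2015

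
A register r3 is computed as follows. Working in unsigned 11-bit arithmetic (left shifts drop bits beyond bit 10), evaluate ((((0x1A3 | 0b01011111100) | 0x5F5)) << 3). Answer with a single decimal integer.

2040

0x1A3 = 00110100011
0b01011111100 = 01011111100
→ | → 01111111111 = 1023
0x5F5 = 10111110101
→ | → 11111111111 = 2047
→ << 3 (mod 2^11) → 11111111000 = 2040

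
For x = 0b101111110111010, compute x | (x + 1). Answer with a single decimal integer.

x = 101111110111010 = 24506
x + 1 = 101111110111011
OR    = 101111110111011 = 24507
(x | (x + 1) sets the lowest cleared bit.)

24507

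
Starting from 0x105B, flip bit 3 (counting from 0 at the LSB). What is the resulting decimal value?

x = 1000001011011
bit 3 is currently 1; toggle it via x ^ (1 << 3) = x ^ 8
→ 1000001010011 = 4179

4179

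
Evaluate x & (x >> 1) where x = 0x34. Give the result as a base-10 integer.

16

x = 110100 = 52
x>>1 = 011010
AND  = 010000 = 16
(x & (x >> 1) has a 1 wherever x has two consecutive 1 bits.)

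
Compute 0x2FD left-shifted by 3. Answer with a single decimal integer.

6120

0x2FD = 0001011111101
shift left by 3 → 1011111101000 = 6120
(equivalently, 765 × 2^3 = 765 × 8)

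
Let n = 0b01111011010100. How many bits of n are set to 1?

n = 1111011010100
Count the 1s: 1 + 1 + 1 + 1 + 1 + 1 + 1 + 1 = 8

8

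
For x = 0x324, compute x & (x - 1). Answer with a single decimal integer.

x = 1100100100 = 804
x - 1 = 1100100011
AND   = 1100100000 = 800
(x & (x - 1) clears the lowest set bit of x.)

800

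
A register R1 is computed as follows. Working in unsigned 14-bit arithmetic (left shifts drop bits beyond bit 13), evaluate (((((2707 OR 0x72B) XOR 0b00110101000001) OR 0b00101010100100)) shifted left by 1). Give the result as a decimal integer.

2707 = 00101010010011
0x72B = 00011100101011
→ OR → 00111110111011 = 4027
0b00110101000001 = 00110101000001
→ XOR → 00001011111010 = 762
0b00101010100100 = 00101010100100
→ OR → 00101011111110 = 2814
→ shifted left by 1 (mod 2^14) → 01010111111100 = 5628

5628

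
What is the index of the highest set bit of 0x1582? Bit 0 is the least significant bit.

0x1582 = 1010110000010
The topmost 1 is at position 12 (since 2^12 = 4096 ≤ 5506 < 8192).

12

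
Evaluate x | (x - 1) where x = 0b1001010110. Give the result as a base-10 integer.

x = 1001010110 = 598
x - 1 = 1001010101
OR    = 1001010111 = 599
(x | (x - 1) sets all bits below the lowest set bit.)

599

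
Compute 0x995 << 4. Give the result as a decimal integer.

39248

0x995 = 0000100110010101
shift left by 4 → 1001100101010000 = 39248
(equivalently, 2453 × 2^4 = 2453 × 16)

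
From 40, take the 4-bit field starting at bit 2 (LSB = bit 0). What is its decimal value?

10

v = 000101000
Shift right by 2: 0001010
Mask low 4 bits: 1010 = 10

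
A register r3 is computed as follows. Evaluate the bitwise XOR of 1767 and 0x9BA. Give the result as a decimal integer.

3933

1767 = 011011100111
0x9BA = 100110111010
XOR → 111101011101 = 3933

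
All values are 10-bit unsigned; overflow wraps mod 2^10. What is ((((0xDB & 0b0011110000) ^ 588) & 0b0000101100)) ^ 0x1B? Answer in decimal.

23

0xDB = 0011011011
0b0011110000 = 0011110000
→ & → 0011010000 = 208
588 = 1001001100
→ ^ → 1010011100 = 668
0b0000101100 = 0000101100
→ & → 0000001100 = 12
0x1B = 0000011011
→ ^ → 0000010111 = 23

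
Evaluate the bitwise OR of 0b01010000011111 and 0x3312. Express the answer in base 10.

a = 01010000011111
0x3312 = 11001100010010
 OR → 11011100011111 = 14111

14111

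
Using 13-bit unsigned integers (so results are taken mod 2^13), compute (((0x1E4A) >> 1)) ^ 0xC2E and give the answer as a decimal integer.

779

0x1E4A = 1111001001010
→ >> 1 → 0111100100101 = 3877
0xC2E = 0110000101110
→ ^ → 0001100001011 = 779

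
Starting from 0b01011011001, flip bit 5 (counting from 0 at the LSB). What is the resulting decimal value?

x = 01011011001
bit 5 is currently 0; toggle it via x ^ (1 << 5) = x ^ 32
→ 01011111001 = 761

761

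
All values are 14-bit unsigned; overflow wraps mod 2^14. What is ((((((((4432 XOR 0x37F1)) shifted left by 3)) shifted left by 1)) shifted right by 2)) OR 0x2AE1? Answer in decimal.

4432 = 01000101010000
0x37F1 = 11011111110001
→ XOR → 10011010100001 = 9889
→ shifted left by 3 (mod 2^14) → 11010100001000 = 13576
→ shifted left by 1 (mod 2^14) → 10101000010000 = 10768
→ shifted right by 2 → 00101010000100 = 2692
0x2AE1 = 10101011100001
→ OR → 10101011100101 = 10981

10981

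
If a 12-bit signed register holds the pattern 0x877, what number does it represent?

-1929

pattern = 100001110111 (MSB is 1 ⇒ negative)
Invert: 011110001000, add 1 → 011110001001 = 1929, so the value is -1929.
(Equivalently: 2167 - 2^12 = 2167 - 4096 = -1929.)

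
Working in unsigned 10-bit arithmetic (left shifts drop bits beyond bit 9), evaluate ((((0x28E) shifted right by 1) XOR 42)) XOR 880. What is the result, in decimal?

0x28E = 1010001110
→ shifted right by 1 → 0101000111 = 327
42 = 0000101010
→ XOR → 0101101101 = 365
880 = 1101110000
→ XOR → 1000011101 = 541

541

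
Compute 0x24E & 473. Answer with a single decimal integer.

0x24E = 1001001110
473 = 0111011001
AND → 0001001000 = 72

72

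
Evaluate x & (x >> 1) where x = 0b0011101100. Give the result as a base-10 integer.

x = 11101100 = 236
x>>1 = 01110110
AND  = 01100100 = 100
(x & (x >> 1) has a 1 wherever x has two consecutive 1 bits.)

100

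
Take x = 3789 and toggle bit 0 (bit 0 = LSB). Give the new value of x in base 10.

3788

x = 0111011001101
bit 0 is currently 1; toggle it via x ^ (1 << 0) = x ^ 1
→ 0111011001100 = 3788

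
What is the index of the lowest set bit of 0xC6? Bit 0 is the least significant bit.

1

0xC6 = 11000110
Trailing zeros: 1, so the lowest set bit is bit 1 (value 2).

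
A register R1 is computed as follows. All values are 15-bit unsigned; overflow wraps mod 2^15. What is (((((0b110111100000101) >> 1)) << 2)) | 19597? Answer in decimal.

24205

0b110111100000101 = 110111100000101
→ >> 1 → 011011110000010 = 14210
→ << 2 (mod 2^15) → 101111000001000 = 24072
19597 = 100110010001101
→ | → 101111010001101 = 24205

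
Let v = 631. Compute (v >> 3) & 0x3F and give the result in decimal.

v = 1001110111
Shift right by 3: 1001110
Mask low 6 bits: 001110 = 14

14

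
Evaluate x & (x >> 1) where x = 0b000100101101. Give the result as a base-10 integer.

4

x = 100101101 = 301
x>>1 = 010010110
AND  = 000000100 = 4
(x & (x >> 1) has a 1 wherever x has two consecutive 1 bits.)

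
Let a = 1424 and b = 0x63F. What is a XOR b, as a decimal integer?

1424 = 10110010000
0x63F = 11000111111
XOR → 01110101111 = 943

943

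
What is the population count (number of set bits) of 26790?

26790 = 110100010100110
Count the 1s: 1 + 1 + 1 + 1 + 1 + 1 + 1 = 7

7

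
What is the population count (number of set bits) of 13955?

7

13955 = 11011010000011
Count the 1s: 1 + 1 + 1 + 1 + 1 + 1 + 1 = 7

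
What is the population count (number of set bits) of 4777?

4777 = 1001010101001
Count the 1s: 1 + 1 + 1 + 1 + 1 + 1 = 6

6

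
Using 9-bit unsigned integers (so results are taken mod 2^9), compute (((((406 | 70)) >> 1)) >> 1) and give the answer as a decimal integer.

406 = 110010110
70 = 001000110
→ | → 111010110 = 470
→ >> 1 → 011101011 = 235
→ >> 1 → 001110101 = 117

117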